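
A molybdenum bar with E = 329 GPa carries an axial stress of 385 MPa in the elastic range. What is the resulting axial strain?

ε = σ/E = 385 / 329000 = 1.17×10⁻³.

1.17×10⁻³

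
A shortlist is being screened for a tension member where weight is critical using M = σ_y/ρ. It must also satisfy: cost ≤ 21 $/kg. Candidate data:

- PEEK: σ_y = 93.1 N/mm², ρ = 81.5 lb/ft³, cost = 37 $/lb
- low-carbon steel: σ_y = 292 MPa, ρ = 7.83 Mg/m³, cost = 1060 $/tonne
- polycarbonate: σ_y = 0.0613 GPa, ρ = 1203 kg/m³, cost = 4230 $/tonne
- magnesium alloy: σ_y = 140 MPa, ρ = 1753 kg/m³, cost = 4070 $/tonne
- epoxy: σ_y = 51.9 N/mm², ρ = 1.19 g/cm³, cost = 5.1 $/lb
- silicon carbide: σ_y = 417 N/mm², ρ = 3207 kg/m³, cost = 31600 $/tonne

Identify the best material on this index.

Screen on constraints: cost ≤ 21 $/kg. Survivors: low-carbon steel, polycarbonate, magnesium alloy, epoxy.
After converting to SI:
  low-carbon steel: σ_y = 292.0 MPa, ρ = 7830 kg/m³
  polycarbonate: σ_y = 61.30 MPa, ρ = 1203 kg/m³
  magnesium alloy: σ_y = 140.0 MPa, ρ = 1753 kg/m³
  epoxy: σ_y = 51.90 MPa, ρ = 1190 kg/m³
  magnesium alloy: M = 79.9 kN·m/kg
  polycarbonate: M = 51.0 kN·m/kg
  epoxy: M = 43.6 kN·m/kg
  low-carbon steel: M = 37.3 kN·m/kg
Magnesium alloy ranks first.

magnesium alloy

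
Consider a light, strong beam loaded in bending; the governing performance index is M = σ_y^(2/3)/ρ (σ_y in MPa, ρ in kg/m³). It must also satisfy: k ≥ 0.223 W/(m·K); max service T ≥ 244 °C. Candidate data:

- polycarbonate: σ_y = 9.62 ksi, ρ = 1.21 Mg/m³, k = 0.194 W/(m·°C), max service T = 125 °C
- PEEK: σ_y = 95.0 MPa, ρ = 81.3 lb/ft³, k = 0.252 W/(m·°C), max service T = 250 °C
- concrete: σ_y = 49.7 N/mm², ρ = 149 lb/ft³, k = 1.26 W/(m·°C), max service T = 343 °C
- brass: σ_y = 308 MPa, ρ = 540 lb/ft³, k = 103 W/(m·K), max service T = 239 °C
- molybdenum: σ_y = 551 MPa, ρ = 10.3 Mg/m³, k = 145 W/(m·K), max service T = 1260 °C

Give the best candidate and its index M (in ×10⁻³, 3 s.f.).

Screen on constraints: k ≥ 0.223 W/(m·K); max service T ≥ 244 °C. Survivors: PEEK, concrete, molybdenum.
Putting every candidate on a common basis:
  PEEK: σ_y = 95.00 MPa, ρ = 1302 kg/m³
  concrete: σ_y = 49.70 MPa, ρ = 2387 kg/m³
  molybdenum: σ_y = 551.0 MPa, ρ = 10300 kg/m³
  PEEK: M = 16.0×10⁻³
  molybdenum: M = 6.53×10⁻³
  concrete: M = 5.66×10⁻³
PEEK has the largest M.

PEEK, M = 16.0×10⁻³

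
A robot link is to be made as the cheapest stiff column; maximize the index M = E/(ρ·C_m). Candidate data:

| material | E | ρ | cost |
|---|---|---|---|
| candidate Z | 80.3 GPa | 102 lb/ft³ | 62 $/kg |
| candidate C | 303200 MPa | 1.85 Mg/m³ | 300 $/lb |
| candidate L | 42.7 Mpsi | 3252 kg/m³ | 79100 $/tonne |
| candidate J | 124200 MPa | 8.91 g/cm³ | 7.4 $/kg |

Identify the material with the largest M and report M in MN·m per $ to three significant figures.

candidate J, M = 1.88 MN·m per $

Convert each candidate to consistent units, then evaluate M:
  candidate Z: E = 80.30 GPa, ρ = 1634 kg/m³, cost = 62.00 $/kg
  candidate C: E = 303.2 GPa, ρ = 1850 kg/m³, cost = 661.4 $/kg
  candidate L: E = 294.4 GPa, ρ = 3252 kg/m³, cost = 79.10 $/kg
  candidate J: E = 124.2 GPa, ρ = 8910 kg/m³, cost = 7.400 $/kg
  candidate J: M = 1.88 MN·m per $
  candidate L: M = 1.14 MN·m per $
  candidate Z: M = 0.793 MN·m per $
  candidate C: M = 0.248 MN·m per $
Candidate J has the largest M.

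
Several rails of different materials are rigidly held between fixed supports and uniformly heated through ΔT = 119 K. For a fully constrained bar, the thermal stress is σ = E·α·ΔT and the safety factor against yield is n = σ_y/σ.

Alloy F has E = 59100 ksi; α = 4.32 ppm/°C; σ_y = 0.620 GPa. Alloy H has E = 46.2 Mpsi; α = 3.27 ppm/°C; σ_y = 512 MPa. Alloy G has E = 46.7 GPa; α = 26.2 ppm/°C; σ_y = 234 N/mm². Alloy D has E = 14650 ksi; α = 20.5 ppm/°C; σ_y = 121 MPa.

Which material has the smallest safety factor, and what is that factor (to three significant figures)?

alloy D, n = 0.491

Per material, after unit conversion:
  alloy F: E = 407.5, α = 4.32, σ_y = 620.0 → σ = 209 MPa, n = 2.96
  alloy H: E = 318.5, α = 3.27, σ_y = 512.0 → σ = 124 MPa, n = 4.13
  alloy G: E = 46.70, α = 26.2, σ_y = 234.0 → σ = 146 MPa, n = 1.61
  alloy D: E = 101.0, α = 20.5, σ_y = 121.0 → σ = 246 MPa, n = 0.491
Smallest n: alloy D with n = 0.491.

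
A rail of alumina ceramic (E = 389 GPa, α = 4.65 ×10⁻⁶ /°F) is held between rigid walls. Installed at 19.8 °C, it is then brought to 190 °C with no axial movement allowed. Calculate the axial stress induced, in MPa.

554 MPa

α = 4.65×10⁻⁶/°F × 9/5 = 8.37×10⁻⁶/K.
ΔT = 170.2 K. Constrained thermal stress σ = E·α·ΔT = 389.0×10³ MPa × 8.37×10⁻⁶ × 170.2 = 554 MPa (compressive).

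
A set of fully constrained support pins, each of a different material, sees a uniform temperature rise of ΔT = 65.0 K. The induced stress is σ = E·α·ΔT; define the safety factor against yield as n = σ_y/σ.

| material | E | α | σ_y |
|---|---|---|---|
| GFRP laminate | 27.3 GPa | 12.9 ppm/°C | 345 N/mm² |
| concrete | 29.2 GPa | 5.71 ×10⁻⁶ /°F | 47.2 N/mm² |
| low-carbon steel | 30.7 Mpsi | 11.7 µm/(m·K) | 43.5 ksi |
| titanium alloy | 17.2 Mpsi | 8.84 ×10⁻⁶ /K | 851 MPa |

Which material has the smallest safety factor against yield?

low-carbon steel

Per material, after unit conversion:
  GFRP laminate: E = 27.30, α = 12.9, σ_y = 345.0 → σ = 22.9 MPa, n = 15.1
  concrete: E = 29.20, α = 10.3, σ_y = 47.20 → σ = 19.5 MPa, n = 2.42
  low-carbon steel: E = 211.7, α = 11.7, σ_y = 299.9 → σ = 161 MPa, n = 1.86
  titanium alloy: E = 118.6, α = 8.84, σ_y = 851.0 → σ = 68.1 MPa, n = 12.5
Smallest n: low-carbon steel with n = 1.86.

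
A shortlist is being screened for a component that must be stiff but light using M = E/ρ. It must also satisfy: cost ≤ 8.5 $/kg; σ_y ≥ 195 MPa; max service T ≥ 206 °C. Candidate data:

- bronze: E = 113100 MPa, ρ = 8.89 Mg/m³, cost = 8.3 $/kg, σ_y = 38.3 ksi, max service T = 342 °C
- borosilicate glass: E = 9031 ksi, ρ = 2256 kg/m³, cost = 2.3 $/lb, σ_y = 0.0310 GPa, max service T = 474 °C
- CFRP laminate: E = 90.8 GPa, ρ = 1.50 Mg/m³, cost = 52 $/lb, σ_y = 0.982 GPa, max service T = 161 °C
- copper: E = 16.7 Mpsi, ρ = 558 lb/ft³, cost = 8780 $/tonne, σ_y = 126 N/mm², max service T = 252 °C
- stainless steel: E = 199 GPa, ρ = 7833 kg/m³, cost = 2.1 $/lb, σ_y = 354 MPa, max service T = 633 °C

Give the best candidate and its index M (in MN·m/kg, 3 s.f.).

Screen on constraints: cost ≤ 8.5 $/kg; σ_y ≥ 195 MPa; max service T ≥ 206 °C. Survivors: bronze, stainless steel.
Normalizing units and computing the index:
  bronze: E = 113.1 GPa, ρ = 8890 kg/m³
  stainless steel: E = 199.0 GPa, ρ = 7833 kg/m³
  stainless steel: M = 25.4 MN·m/kg
  bronze: M = 12.7 MN·m/kg
Highest index: stainless steel.

stainless steel, M = 25.4 MN·m/kg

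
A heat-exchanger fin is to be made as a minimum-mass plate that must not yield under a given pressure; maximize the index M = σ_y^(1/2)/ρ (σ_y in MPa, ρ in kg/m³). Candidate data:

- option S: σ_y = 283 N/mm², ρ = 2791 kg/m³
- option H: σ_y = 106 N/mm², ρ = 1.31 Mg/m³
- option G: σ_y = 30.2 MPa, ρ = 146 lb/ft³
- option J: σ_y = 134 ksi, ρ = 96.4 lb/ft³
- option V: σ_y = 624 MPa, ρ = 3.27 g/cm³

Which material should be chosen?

After converting to SI:
  option S: σ_y = 283.0 MPa, ρ = 2791 kg/m³
  option H: σ_y = 106.0 MPa, ρ = 1310 kg/m³
  option G: σ_y = 30.20 MPa, ρ = 2339 kg/m³
  option J: σ_y = 923.9 MPa, ρ = 1544 kg/m³
  option V: σ_y = 624.0 MPa, ρ = 3270 kg/m³
  option J: M = 19.7×10⁻³
  option H: M = 7.86×10⁻³
  option V: M = 7.64×10⁻³
  option S: M = 6.03×10⁻³
  option G: M = 2.35×10⁻³
The maximum is for option J.

option J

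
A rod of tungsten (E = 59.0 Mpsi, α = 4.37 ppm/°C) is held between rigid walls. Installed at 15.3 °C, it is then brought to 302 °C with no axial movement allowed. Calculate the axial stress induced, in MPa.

510 MPa

E = 59.0 Mpsi = 406.8 GPa.
ΔT = 286.7 K. Constrained thermal stress σ = E·α·ΔT = 406.8×10³ MPa × 4.37×10⁻⁶ × 286.7 = 510 MPa (compressive).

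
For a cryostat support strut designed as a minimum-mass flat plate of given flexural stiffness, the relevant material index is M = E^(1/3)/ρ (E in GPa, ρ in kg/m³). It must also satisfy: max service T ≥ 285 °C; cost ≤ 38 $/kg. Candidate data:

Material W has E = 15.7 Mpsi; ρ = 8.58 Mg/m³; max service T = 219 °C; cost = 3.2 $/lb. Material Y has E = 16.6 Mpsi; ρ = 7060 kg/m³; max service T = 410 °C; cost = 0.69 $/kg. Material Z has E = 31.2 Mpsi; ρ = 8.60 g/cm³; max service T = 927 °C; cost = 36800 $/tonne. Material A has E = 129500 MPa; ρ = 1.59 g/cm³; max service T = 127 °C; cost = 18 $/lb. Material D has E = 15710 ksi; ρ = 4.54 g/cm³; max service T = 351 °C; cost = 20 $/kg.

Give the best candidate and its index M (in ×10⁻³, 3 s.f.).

Screen on constraints: max service T ≥ 285 °C; cost ≤ 38 $/kg. Survivors: material Y, material Z, material D.
Putting every candidate on a common basis:
  material Y: E = 114.5 GPa, ρ = 7060 kg/m³
  material Z: E = 215.1 GPa, ρ = 8600 kg/m³
  material D: E = 108.3 GPa, ρ = 4540 kg/m³
  material D: M = 1.05×10⁻³
  material Z: M = 0.697×10⁻³
  material Y: M = 0.688×10⁻³
The maximum is for material D.

material D, M = 1.05×10⁻³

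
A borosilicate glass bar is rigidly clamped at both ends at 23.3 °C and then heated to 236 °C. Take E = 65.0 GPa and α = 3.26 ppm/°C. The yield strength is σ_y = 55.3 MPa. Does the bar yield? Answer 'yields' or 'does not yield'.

ΔT = 212.7 K. Constrained thermal stress σ = E·α·ΔT = 65.00×10³ MPa × 3.26×10⁻⁶ × 212.7 = 45.1 MPa (compressive).
Compare to σ_y = 55.3 MPa: σ < σ_y, so it does not yield.

does not yield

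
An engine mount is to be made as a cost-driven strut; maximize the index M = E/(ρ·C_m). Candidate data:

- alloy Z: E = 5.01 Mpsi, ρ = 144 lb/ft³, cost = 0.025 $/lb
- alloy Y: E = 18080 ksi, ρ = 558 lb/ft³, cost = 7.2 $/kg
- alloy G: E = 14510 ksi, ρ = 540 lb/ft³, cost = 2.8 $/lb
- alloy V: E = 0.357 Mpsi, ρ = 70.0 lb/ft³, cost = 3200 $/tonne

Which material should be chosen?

In SI units:
  alloy Z: E = 34.54 GPa, ρ = 2307 kg/m³, cost = 0.05511 $/kg
  alloy Y: E = 124.7 GPa, ρ = 8938 kg/m³, cost = 7.200 $/kg
  alloy G: E = 100.0 GPa, ρ = 8650 kg/m³, cost = 6.173 $/kg
  alloy V: E = 2.461 GPa, ρ = 1121 kg/m³, cost = 3.200 $/kg
  alloy Z: M = 272 MN·m per $
  alloy Y: M = 1.94 MN·m per $
  alloy G: M = 1.87 MN·m per $
  alloy V: M = 0.686 MN·m per $
Alloy Z ranks first.

alloy Z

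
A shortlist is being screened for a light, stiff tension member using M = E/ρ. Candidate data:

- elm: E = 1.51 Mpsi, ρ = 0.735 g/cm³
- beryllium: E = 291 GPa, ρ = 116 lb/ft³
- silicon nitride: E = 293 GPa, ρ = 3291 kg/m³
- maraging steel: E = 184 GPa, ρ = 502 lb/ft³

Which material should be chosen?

Normalizing units and computing the index:
  elm: E = 10.41 GPa, ρ = 735.0 kg/m³
  beryllium: E = 291.0 GPa, ρ = 1858 kg/m³
  silicon nitride: E = 293.0 GPa, ρ = 3291 kg/m³
  maraging steel: E = 184.0 GPa, ρ = 8041 kg/m³
  beryllium: M = 157 MN·m/kg
  silicon nitride: M = 89.0 MN·m/kg
  maraging steel: M = 22.9 MN·m/kg
  elm: M = 14.2 MN·m/kg
Beryllium has the largest M.

beryllium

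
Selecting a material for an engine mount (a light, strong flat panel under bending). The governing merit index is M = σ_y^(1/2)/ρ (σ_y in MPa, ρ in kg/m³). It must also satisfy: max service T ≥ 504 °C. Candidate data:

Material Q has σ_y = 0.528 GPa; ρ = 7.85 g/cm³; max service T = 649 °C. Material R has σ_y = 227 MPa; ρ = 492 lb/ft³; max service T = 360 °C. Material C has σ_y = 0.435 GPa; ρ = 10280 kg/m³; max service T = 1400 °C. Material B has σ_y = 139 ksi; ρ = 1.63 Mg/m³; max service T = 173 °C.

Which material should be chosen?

material Q

Screen on constraints: max service T ≥ 504 °C. Survivors: material Q, material C.
After converting to SI:
  material Q: σ_y = 528.0 MPa, ρ = 7850 kg/m³
  material C: σ_y = 435.0 MPa, ρ = 10280 kg/m³
  material Q: M = 2.93×10⁻³
  material C: M = 2.03×10⁻³
Highest index: material Q.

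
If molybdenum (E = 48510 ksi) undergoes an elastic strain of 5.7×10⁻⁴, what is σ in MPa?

191 MPa

E = 48510 ksi = 334.5 GPa.
σ = E·ε = 334500 MPa × 5.7×10⁻⁴ = 191 MPa.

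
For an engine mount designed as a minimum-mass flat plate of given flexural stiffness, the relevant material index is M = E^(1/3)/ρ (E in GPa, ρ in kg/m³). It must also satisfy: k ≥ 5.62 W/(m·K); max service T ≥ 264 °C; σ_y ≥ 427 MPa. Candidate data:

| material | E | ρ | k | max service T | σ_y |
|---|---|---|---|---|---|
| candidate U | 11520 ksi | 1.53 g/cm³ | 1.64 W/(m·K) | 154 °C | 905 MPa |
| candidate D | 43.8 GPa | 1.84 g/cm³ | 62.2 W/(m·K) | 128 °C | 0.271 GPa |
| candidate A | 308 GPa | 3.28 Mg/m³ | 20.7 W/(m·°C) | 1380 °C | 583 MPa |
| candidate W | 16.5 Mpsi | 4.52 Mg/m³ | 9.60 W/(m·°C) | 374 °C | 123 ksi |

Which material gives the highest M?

candidate A

Screen on constraints: k ≥ 5.62 W/(m·K); max service T ≥ 264 °C; σ_y ≥ 427 MPa. Survivors: candidate A, candidate W.
Convert each candidate to consistent units, then evaluate M:
  candidate A: E = 308.0 GPa, ρ = 3280 kg/m³
  candidate W: E = 113.8 GPa, ρ = 4520 kg/m³
  candidate A: M = 2.06×10⁻³
  candidate W: M = 1.07×10⁻³
Candidate A ranks first.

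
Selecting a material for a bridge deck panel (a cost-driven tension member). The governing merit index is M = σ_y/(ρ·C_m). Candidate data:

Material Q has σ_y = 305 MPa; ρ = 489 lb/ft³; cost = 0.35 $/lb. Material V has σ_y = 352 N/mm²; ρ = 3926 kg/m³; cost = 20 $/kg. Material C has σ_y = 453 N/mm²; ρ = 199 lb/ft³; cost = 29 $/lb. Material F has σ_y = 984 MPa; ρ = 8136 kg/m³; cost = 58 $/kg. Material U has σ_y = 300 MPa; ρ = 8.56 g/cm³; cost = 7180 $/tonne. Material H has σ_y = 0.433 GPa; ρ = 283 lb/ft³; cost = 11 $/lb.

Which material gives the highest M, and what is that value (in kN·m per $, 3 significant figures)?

material Q, M = 50.5 kN·m per $

Convert each candidate to consistent units, then evaluate M:
  material Q: σ_y = 305.0 MPa, ρ = 7833 kg/m³, cost = 0.7716 $/kg
  material V: σ_y = 352.0 MPa, ρ = 3926 kg/m³, cost = 20.00 $/kg
  material C: σ_y = 453.0 MPa, ρ = 3188 kg/m³, cost = 63.93 $/kg
  material F: σ_y = 984.0 MPa, ρ = 8136 kg/m³, cost = 58.00 $/kg
  material U: σ_y = 300.0 MPa, ρ = 8560 kg/m³, cost = 7.180 $/kg
  material H: σ_y = 433.0 MPa, ρ = 4533 kg/m³, cost = 24.25 $/kg
  material Q: M = 50.5 kN·m per $
  material U: M = 4.88 kN·m per $
  material V: M = 4.48 kN·m per $
  material H: M = 3.94 kN·m per $
  material C: M = 2.22 kN·m per $
  material F: M = 2.09 kN·m per $
Material Q has the largest M.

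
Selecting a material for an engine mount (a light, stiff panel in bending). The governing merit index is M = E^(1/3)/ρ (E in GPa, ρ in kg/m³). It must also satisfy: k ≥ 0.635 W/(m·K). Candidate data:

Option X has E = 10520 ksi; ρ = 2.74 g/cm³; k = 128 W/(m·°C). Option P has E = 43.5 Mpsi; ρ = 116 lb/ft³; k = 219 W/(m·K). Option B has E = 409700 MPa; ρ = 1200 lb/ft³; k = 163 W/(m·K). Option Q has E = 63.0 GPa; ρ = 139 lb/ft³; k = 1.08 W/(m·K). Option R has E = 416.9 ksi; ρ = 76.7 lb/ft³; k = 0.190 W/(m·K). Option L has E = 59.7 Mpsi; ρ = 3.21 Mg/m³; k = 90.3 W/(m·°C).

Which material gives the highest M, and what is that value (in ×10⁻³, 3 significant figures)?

Screen on constraints: k ≥ 0.635 W/(m·K). Survivors: option X, option P, option B, option Q, option L.
In SI units:
  option X: E = 72.53 GPa, ρ = 2740 kg/m³
  option P: E = 299.9 GPa, ρ = 1858 kg/m³
  option B: E = 409.7 GPa, ρ = 19220 kg/m³
  option Q: E = 63.00 GPa, ρ = 2227 kg/m³
  option L: E = 411.6 GPa, ρ = 3210 kg/m³
  option P: M = 3.60×10⁻³
  option L: M = 2.32×10⁻³
  option Q: M = 1.79×10⁻³
  option X: M = 1.52×10⁻³
  option B: M = 0.386×10⁻³
Highest index: option P.

option P, M = 3.60×10⁻³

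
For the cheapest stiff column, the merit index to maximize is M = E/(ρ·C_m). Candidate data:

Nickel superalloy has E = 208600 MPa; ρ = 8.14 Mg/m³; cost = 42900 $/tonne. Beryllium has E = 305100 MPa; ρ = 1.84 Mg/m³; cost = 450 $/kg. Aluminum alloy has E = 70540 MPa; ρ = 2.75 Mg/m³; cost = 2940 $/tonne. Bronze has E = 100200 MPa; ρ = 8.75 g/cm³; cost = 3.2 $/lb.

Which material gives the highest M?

Normalizing units and computing the index:
  nickel superalloy: E = 208.6 GPa, ρ = 8140 kg/m³, cost = 42.90 $/kg
  beryllium: E = 305.1 GPa, ρ = 1840 kg/m³, cost = 450.0 $/kg
  aluminum alloy: E = 70.54 GPa, ρ = 2750 kg/m³, cost = 2.940 $/kg
  bronze: E = 100.2 GPa, ρ = 8750 kg/m³, cost = 7.055 $/kg
  aluminum alloy: M = 8.72 MN·m per $
  bronze: M = 1.62 MN·m per $
  nickel superalloy: M = 0.597 MN·m per $
  beryllium: M = 0.368 MN·m per $
The maximum is for aluminum alloy.

aluminum alloy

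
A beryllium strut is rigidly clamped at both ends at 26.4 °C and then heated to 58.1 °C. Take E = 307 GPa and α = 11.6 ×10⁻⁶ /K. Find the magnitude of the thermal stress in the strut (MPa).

ΔT = 31.70 K. Constrained thermal stress σ = E·α·ΔT = 307.0×10³ MPa × 11.6×10⁻⁶ × 31.70 = 113 MPa (compressive).

113 MPa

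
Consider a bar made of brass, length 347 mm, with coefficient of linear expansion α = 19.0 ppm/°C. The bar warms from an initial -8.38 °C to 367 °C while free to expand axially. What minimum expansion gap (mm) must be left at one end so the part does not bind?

2.47 mm

ΔT = 367 − (-8.38) = 375.4 K.
ΔL = α·L₀·ΔT = 19.0×10⁻⁶ × 347 mm × 375.4 K = 2.47 mm.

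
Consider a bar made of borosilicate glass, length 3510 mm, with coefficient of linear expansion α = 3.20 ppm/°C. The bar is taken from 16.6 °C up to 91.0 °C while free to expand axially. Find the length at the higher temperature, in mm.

3510.8 mm

ΔT = 91.0 − 16.6 = 74.40 K.
ΔL = α·L₀·ΔT = 3.20×10⁻⁶ × 3510 mm × 74.40 K = 0.836 mm.
L = L₀ + ΔL = 3510 + 0.836 = 3510.8 mm.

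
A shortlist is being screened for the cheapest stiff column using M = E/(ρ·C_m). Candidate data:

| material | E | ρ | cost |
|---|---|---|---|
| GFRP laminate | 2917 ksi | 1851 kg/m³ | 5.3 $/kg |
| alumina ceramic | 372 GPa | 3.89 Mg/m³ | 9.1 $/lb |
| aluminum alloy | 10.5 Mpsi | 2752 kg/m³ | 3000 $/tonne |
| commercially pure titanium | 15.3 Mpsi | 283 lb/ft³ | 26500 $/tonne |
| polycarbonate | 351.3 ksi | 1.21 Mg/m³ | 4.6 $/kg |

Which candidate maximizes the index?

aluminum alloy

In SI units:
  GFRP laminate: E = 20.11 GPa, ρ = 1851 kg/m³, cost = 5.300 $/kg
  alumina ceramic: E = 372.0 GPa, ρ = 3890 kg/m³, cost = 20.06 $/kg
  aluminum alloy: E = 72.39 GPa, ρ = 2752 kg/m³, cost = 3.000 $/kg
  commercially pure titanium: E = 105.5 GPa, ρ = 4533 kg/m³, cost = 26.50 $/kg
  polycarbonate: E = 2.422 GPa, ρ = 1210 kg/m³, cost = 4.600 $/kg
  aluminum alloy: M = 8.77 MN·m per $
  alumina ceramic: M = 4.77 MN·m per $
  GFRP laminate: M = 2.05 MN·m per $
  commercially pure titanium: M = 0.878 MN·m per $
  polycarbonate: M = 0.435 MN·m per $
The maximum is for aluminum alloy.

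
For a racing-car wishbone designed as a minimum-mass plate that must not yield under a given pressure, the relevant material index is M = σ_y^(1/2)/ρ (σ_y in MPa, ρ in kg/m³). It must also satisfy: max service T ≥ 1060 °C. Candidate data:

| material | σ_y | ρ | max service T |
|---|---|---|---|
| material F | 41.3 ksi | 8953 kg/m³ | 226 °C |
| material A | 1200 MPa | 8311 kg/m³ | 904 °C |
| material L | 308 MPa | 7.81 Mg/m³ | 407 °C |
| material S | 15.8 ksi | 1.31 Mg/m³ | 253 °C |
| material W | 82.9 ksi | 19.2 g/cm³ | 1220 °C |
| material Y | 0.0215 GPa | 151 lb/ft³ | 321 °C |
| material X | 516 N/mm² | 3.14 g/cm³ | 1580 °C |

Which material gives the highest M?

material X

Screen on constraints: max service T ≥ 1060 °C. Survivors: material W, material X.
In SI units:
  material W: σ_y = 571.6 MPa, ρ = 19200 kg/m³
  material X: σ_y = 516.0 MPa, ρ = 3140 kg/m³
  material X: M = 7.23×10⁻³
  material W: M = 1.25×10⁻³
Highest index: material X.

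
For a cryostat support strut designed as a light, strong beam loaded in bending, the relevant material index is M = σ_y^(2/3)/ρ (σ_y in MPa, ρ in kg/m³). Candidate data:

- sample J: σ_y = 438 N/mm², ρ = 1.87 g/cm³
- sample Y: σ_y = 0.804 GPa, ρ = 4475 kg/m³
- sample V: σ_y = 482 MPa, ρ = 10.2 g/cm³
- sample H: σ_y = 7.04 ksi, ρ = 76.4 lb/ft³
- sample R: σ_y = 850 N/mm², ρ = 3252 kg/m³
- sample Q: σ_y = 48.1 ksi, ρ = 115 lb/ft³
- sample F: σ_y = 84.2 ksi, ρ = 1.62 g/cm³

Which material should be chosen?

sample F

In SI units:
  sample J: σ_y = 438.0 MPa, ρ = 1870 kg/m³
  sample Y: σ_y = 804.0 MPa, ρ = 4475 kg/m³
  sample V: σ_y = 482.0 MPa, ρ = 10200 kg/m³
  sample H: σ_y = 48.54 MPa, ρ = 1224 kg/m³
  sample R: σ_y = 850.0 MPa, ρ = 3252 kg/m³
  sample Q: σ_y = 331.6 MPa, ρ = 1842 kg/m³
  sample F: σ_y = 580.5 MPa, ρ = 1620 kg/m³
  sample F: M = 43.0×10⁻³
  sample J: M = 30.8×10⁻³
  sample R: M = 27.6×10⁻³
  sample Q: M = 26.0×10⁻³
  sample Y: M = 19.3×10⁻³
  sample H: M = 10.9×10⁻³
  sample V: M = 6.03×10⁻³
Highest index: sample F.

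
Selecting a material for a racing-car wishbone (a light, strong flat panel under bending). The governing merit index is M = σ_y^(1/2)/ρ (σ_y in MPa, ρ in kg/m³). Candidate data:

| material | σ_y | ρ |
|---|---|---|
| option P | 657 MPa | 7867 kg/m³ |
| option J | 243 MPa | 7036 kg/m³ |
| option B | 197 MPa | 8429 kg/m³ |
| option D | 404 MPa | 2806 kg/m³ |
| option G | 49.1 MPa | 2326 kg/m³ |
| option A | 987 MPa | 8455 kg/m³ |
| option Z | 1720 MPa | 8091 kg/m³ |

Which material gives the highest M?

option D

Evaluate M for each candidate:
  option D: M = 7.16×10⁻³
  option Z: M = 5.13×10⁻³
  option A: M = 3.72×10⁻³
  option P: M = 3.26×10⁻³
  option G: M = 3.01×10⁻³
  option J: M = 2.22×10⁻³
  option B: M = 1.67×10⁻³
Highest index: option D.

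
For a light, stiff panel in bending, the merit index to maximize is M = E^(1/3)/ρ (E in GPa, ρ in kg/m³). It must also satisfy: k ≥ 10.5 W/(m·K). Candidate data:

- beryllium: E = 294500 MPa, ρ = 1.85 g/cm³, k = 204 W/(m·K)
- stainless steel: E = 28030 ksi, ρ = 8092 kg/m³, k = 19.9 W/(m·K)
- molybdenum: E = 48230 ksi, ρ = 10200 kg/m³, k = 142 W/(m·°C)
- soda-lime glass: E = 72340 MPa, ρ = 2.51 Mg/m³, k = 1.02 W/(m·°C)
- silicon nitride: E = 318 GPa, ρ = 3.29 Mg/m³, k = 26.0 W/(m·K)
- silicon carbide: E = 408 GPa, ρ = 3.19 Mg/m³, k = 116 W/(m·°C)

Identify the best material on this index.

Screen on constraints: k ≥ 10.5 W/(m·K). Survivors: beryllium, stainless steel, molybdenum, silicon nitride, silicon carbide.
Convert each candidate to consistent units, then evaluate M:
  beryllium: E = 294.5 GPa, ρ = 1850 kg/m³
  stainless steel: E = 193.3 GPa, ρ = 8092 kg/m³
  molybdenum: E = 332.5 GPa, ρ = 10200 kg/m³
  silicon nitride: E = 318.0 GPa, ρ = 3290 kg/m³
  silicon carbide: E = 408.0 GPa, ρ = 3190 kg/m³
  beryllium: M = 3.60×10⁻³
  silicon carbide: M = 2.33×10⁻³
  silicon nitride: M = 2.07×10⁻³
  stainless steel: M = 0.714×10⁻³
  molybdenum: M = 0.679×10⁻³
Beryllium has the largest M.

beryllium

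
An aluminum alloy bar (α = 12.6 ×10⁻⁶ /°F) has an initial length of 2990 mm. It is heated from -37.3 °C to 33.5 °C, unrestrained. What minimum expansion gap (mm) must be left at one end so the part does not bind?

Convert α: 12.6×10⁻⁶/°F × (9/5) = 22.7×10⁻⁶/K.
ΔT = 33.5 − (-37.3) = 70.80 K.
ΔL = α·L₀·ΔT = 22.7×10⁻⁶ × 2990 mm × 70.80 K = 4.80 mm.

4.80 mm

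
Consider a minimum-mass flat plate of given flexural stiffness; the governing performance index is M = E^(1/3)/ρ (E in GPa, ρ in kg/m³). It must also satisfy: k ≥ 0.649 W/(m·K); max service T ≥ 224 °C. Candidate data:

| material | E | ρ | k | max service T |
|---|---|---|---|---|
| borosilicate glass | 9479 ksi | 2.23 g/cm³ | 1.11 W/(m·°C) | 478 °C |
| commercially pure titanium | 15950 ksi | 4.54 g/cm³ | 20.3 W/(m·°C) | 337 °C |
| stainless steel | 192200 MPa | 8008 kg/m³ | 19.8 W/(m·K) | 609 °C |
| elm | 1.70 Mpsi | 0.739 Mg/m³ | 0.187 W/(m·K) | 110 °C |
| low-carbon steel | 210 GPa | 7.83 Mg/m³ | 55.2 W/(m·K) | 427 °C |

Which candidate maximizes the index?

borosilicate glass

Screen on constraints: k ≥ 0.649 W/(m·K); max service T ≥ 224 °C. Survivors: borosilicate glass, commercially pure titanium, stainless steel, low-carbon steel.
Normalizing units and computing the index:
  borosilicate glass: E = 65.36 GPa, ρ = 2230 kg/m³
  commercially pure titanium: E = 110.0 GPa, ρ = 4540 kg/m³
  stainless steel: E = 192.2 GPa, ρ = 8008 kg/m³
  low-carbon steel: E = 210.0 GPa, ρ = 7830 kg/m³
  borosilicate glass: M = 1.81×10⁻³
  commercially pure titanium: M = 1.06×10⁻³
  low-carbon steel: M = 0.759×10⁻³
  stainless steel: M = 0.721×10⁻³
Borosilicate glass ranks first.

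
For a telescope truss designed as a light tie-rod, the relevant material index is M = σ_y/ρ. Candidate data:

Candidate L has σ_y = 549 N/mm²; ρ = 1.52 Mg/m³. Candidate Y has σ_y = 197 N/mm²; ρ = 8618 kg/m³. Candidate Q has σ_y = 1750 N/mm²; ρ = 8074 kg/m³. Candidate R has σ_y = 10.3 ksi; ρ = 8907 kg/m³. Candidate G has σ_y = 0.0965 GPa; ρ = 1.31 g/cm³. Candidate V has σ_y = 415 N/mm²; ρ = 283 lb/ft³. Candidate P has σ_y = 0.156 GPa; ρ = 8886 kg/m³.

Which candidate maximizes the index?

candidate L

In SI units:
  candidate L: σ_y = 549.0 MPa, ρ = 1520 kg/m³
  candidate Y: σ_y = 197.0 MPa, ρ = 8618 kg/m³
  candidate Q: σ_y = 1750 MPa, ρ = 8074 kg/m³
  candidate R: σ_y = 71.02 MPa, ρ = 8907 kg/m³
  candidate G: σ_y = 96.50 MPa, ρ = 1310 kg/m³
  candidate V: σ_y = 415.0 MPa, ρ = 4533 kg/m³
  candidate P: σ_y = 156.0 MPa, ρ = 8886 kg/m³
  candidate L: M = 361 kN·m/kg
  candidate Q: M = 217 kN·m/kg
  candidate V: M = 91.5 kN·m/kg
  candidate G: M = 73.7 kN·m/kg
  candidate Y: M = 22.9 kN·m/kg
  candidate P: M = 17.6 kN·m/kg
  candidate R: M = 7.97 kN·m/kg
Highest index: candidate L.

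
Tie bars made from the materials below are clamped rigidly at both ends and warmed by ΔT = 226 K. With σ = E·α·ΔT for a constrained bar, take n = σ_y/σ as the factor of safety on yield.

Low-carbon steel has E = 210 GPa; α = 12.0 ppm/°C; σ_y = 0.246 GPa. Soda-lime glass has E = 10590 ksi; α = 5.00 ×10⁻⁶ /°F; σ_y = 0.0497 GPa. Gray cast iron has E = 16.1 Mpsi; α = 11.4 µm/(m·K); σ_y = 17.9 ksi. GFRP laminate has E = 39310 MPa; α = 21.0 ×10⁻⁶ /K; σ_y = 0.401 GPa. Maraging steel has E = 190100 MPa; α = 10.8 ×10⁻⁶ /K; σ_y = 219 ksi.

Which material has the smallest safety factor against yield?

Per material, after unit conversion:
  low-carbon steel: E = 210.0, α = 12.0, σ_y = 246.0 → σ = 570 MPa, n = 0.432
  soda-lime glass: E = 73.02, α = 9.00, σ_y = 49.70 → σ = 149 MPa, n = 0.335
  gray cast iron: E = 111.0, α = 11.4, σ_y = 123.4 → σ = 286 MPa, n = 0.432
  GFRP laminate: E = 39.31, α = 21.0, σ_y = 401.0 → σ = 187 MPa, n = 2.15
  maraging steel: E = 190.1, α = 10.8, σ_y = 1510 → σ = 464 MPa, n = 3.25
Soda-lime glass has the lowest safety factor, n = 0.335.

soda-lime glass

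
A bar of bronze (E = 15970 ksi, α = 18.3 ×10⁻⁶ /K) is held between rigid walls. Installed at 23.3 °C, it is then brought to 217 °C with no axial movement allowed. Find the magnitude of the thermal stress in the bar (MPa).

390 MPa

E = 15970 ksi = 110.1 GPa.
ΔT = 193.7 K. Constrained thermal stress σ = E·α·ΔT = 110.1×10³ MPa × 18.3×10⁻⁶ × 193.7 = 390 MPa (compressive).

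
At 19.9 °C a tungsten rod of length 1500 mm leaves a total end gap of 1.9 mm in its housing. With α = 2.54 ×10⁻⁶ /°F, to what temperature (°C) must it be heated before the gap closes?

297 °C

α = 2.54×10⁻⁶/°F × 9/5 = 4.57×10⁻⁶/K.
α·L₀·ΔT = 1.9 mm ⇒ ΔT = 1.9 / (4.57×10⁻⁶ × 1500.0) = 277.0 K.
T = 19.9 + 277.0 = 296.9 °C.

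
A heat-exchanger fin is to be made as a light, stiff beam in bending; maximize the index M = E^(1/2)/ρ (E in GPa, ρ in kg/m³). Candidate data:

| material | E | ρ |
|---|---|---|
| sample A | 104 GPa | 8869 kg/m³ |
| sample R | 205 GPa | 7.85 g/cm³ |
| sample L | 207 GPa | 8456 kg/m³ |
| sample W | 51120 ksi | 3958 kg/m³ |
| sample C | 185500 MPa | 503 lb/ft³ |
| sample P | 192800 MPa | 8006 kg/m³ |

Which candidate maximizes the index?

After converting to SI:
  sample A: E = 104.0 GPa, ρ = 8869 kg/m³
  sample R: E = 205.0 GPa, ρ = 7850 kg/m³
  sample L: E = 207.0 GPa, ρ = 8456 kg/m³
  sample W: E = 352.5 GPa, ρ = 3958 kg/m³
  sample C: E = 185.5 GPa, ρ = 8057 kg/m³
  sample P: E = 192.8 GPa, ρ = 8006 kg/m³
  sample W: M = 4.74×10⁻³
  sample R: M = 1.82×10⁻³
  sample P: M = 1.73×10⁻³
  sample L: M = 1.70×10⁻³
  sample C: M = 1.69×10⁻³
  sample A: M = 1.15×10⁻³
Highest index: sample W.

sample W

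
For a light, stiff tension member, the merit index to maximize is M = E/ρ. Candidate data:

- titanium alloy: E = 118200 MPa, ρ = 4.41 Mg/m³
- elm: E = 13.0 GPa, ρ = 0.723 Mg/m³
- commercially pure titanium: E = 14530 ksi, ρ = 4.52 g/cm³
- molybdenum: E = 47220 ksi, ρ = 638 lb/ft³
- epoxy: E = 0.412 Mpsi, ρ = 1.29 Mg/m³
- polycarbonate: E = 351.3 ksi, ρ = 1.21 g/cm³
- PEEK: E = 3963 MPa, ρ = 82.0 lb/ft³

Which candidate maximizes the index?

molybdenum

In SI units:
  titanium alloy: E = 118.2 GPa, ρ = 4410 kg/m³
  elm: E = 13.00 GPa, ρ = 723.0 kg/m³
  commercially pure titanium: E = 100.2 GPa, ρ = 4520 kg/m³
  molybdenum: E = 325.6 GPa, ρ = 10220 kg/m³
  epoxy: E = 2.841 GPa, ρ = 1290 kg/m³
  polycarbonate: E = 2.422 GPa, ρ = 1210 kg/m³
  PEEK: E = 3.963 GPa, ρ = 1314 kg/m³
  molybdenum: M = 31.9 MN·m/kg
  titanium alloy: M = 26.8 MN·m/kg
  commercially pure titanium: M = 22.2 MN·m/kg
  elm: M = 18.0 MN·m/kg
  PEEK: M = 3.02 MN·m/kg
  epoxy: M = 2.20 MN·m/kg
  polycarbonate: M = 2.00 MN·m/kg
Highest index: molybdenum.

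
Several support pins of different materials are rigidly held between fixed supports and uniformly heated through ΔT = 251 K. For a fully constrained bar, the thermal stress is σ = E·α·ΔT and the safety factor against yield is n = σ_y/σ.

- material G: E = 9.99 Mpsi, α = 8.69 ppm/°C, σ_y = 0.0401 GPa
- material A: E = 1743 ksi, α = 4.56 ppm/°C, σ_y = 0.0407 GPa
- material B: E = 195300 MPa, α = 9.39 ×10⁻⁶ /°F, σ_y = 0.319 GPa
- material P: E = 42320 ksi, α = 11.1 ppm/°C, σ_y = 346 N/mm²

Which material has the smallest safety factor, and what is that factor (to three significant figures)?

With everything in SI (GPa, ×10⁻⁶/K, MPa):
  material G: E = 68.88, α = 8.69, σ_y = 40.10 → σ = 150 MPa, n = 0.267
  material A: E = 12.02, α = 4.56, σ_y = 40.70 → σ = 13.8 MPa, n = 2.96
  material B: E = 195.3, α = 16.9, σ_y = 319.0 → σ = 829 MPa, n = 0.385
  material P: E = 291.8, α = 11.1, σ_y = 346.0 → σ = 813 MPa, n = 0.426
Material G has the lowest safety factor, n = 0.267.

material G, n = 0.267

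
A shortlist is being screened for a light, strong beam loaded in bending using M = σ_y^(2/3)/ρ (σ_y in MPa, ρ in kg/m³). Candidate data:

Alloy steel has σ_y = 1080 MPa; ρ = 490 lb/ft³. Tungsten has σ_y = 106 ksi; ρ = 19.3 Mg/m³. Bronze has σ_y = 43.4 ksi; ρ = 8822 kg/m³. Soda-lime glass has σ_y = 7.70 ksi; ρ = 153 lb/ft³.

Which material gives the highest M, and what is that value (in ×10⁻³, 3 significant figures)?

alloy steel, M = 13.4×10⁻³

Putting every candidate on a common basis:
  alloy steel: σ_y = 1080 MPa, ρ = 7849 kg/m³
  tungsten: σ_y = 730.8 MPa, ρ = 19300 kg/m³
  bronze: σ_y = 299.2 MPa, ρ = 8822 kg/m³
  soda-lime glass: σ_y = 53.09 MPa, ρ = 2451 kg/m³
  alloy steel: M = 13.4×10⁻³
  soda-lime glass: M = 5.76×10⁻³
  bronze: M = 5.07×10⁻³
  tungsten: M = 4.20×10⁻³
The maximum is for alloy steel.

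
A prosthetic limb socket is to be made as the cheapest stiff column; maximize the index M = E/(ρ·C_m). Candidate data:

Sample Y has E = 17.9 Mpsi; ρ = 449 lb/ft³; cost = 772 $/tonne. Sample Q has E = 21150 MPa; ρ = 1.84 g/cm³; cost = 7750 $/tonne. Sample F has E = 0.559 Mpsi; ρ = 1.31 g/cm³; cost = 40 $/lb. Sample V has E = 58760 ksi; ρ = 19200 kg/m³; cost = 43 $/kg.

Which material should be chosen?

sample Y

In SI units:
  sample Y: E = 123.4 GPa, ρ = 7192 kg/m³, cost = 0.7720 $/kg
  sample Q: E = 21.15 GPa, ρ = 1840 kg/m³, cost = 7.750 $/kg
  sample F: E = 3.854 GPa, ρ = 1310 kg/m³, cost = 88.18 $/kg
  sample V: E = 405.1 GPa, ρ = 19200 kg/m³, cost = 43.00 $/kg
  sample Y: M = 22.2 MN·m per $
  sample Q: M = 1.48 MN·m per $
  sample V: M = 0.491 MN·m per $
  sample F: M = 0.0334 MN·m per $
Highest index: sample Y.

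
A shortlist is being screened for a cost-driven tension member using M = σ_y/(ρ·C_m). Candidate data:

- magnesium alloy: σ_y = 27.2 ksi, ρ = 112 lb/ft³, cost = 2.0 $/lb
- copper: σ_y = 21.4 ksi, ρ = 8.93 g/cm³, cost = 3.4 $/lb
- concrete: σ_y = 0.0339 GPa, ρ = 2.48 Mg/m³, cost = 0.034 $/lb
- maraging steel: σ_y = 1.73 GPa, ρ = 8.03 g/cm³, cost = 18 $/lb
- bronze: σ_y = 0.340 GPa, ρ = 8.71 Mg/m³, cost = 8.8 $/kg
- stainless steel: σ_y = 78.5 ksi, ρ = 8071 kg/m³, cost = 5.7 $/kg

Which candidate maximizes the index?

concrete

In SI units:
  magnesium alloy: σ_y = 187.5 MPa, ρ = 1794 kg/m³, cost = 4.409 $/kg
  copper: σ_y = 147.5 MPa, ρ = 8930 kg/m³, cost = 7.496 $/kg
  concrete: σ_y = 33.90 MPa, ρ = 2480 kg/m³, cost = 0.07496 $/kg
  maraging steel: σ_y = 1730 MPa, ρ = 8030 kg/m³, cost = 39.68 $/kg
  bronze: σ_y = 340.0 MPa, ρ = 8710 kg/m³, cost = 8.800 $/kg
  stainless steel: σ_y = 541.2 MPa, ρ = 8071 kg/m³, cost = 5.700 $/kg
  concrete: M = 182 kN·m per $
  magnesium alloy: M = 23.7 kN·m per $
  stainless steel: M = 11.8 kN·m per $
  maraging steel: M = 5.43 kN·m per $
  bronze: M = 4.44 kN·m per $
  copper: M = 2.20 kN·m per $
Concrete ranks first.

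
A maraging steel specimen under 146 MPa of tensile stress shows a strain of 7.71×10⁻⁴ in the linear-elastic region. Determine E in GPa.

E = σ/ε = 146 MPa / 7.71×10⁻⁴ = 189400 MPa = 189 GPa.

189 GPa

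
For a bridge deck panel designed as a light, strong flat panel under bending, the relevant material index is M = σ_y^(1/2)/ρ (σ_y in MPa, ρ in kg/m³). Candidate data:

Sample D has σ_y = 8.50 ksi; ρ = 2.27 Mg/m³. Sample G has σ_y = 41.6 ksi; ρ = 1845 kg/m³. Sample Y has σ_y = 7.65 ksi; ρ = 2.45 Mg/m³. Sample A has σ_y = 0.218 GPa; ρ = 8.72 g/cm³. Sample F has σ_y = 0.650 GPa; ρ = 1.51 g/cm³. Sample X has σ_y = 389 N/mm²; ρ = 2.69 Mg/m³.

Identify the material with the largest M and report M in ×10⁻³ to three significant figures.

sample F, M = 16.9×10⁻³

In SI units:
  sample D: σ_y = 58.61 MPa, ρ = 2270 kg/m³
  sample G: σ_y = 286.8 MPa, ρ = 1845 kg/m³
  sample Y: σ_y = 52.74 MPa, ρ = 2450 kg/m³
  sample A: σ_y = 218.0 MPa, ρ = 8720 kg/m³
  sample F: σ_y = 650.0 MPa, ρ = 1510 kg/m³
  sample X: σ_y = 389.0 MPa, ρ = 2690 kg/m³
  sample F: M = 16.9×10⁻³
  sample G: M = 9.18×10⁻³
  sample X: M = 7.33×10⁻³
  sample D: M = 3.37×10⁻³
  sample Y: M = 2.96×10⁻³
  sample A: M = 1.69×10⁻³
Sample F ranks first.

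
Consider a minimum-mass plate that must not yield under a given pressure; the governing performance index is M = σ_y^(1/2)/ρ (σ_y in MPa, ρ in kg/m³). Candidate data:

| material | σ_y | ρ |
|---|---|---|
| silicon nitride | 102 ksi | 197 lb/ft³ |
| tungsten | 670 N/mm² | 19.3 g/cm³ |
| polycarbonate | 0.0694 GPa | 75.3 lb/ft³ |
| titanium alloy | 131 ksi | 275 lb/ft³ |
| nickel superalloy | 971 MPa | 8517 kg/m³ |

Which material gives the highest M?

silicon nitride

Convert each candidate to consistent units, then evaluate M:
  silicon nitride: σ_y = 703.3 MPa, ρ = 3156 kg/m³
  tungsten: σ_y = 670.0 MPa, ρ = 19300 kg/m³
  polycarbonate: σ_y = 69.40 MPa, ρ = 1206 kg/m³
  titanium alloy: σ_y = 903.2 MPa, ρ = 4405 kg/m³
  nickel superalloy: σ_y = 971.0 MPa, ρ = 8517 kg/m³
  silicon nitride: M = 8.40×10⁻³
  polycarbonate: M = 6.91×10⁻³
  titanium alloy: M = 6.82×10⁻³
  nickel superalloy: M = 3.66×10⁻³
  tungsten: M = 1.34×10⁻³
Silicon nitride has the largest M.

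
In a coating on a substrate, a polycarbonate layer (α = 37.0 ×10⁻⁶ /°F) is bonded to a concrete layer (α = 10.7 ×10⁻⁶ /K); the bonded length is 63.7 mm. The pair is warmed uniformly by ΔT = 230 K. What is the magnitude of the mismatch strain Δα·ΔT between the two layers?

0.0129

polycarbonate: α = 37.0×10⁻⁶/°F × 9/5 = 66.6×10⁻⁶/K.
Δα = |66.6 − 10.7|×10⁻⁶/K = 55.9×10⁻⁶/K.
Mismatch strain = Δα·ΔT = 55.9×10⁻⁶ × 230.0 = 0.0129.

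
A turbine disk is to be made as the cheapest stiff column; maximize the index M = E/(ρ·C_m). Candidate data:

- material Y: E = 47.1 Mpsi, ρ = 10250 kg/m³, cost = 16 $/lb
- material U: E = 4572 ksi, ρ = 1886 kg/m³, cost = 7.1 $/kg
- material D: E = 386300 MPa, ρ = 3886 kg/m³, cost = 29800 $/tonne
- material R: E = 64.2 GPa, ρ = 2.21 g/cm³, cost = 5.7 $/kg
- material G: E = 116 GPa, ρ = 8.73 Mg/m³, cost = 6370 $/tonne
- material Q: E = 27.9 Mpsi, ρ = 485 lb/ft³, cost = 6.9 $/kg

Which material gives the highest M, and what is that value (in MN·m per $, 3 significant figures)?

material R, M = 5.10 MN·m per $

In SI units:
  material Y: E = 324.7 GPa, ρ = 10250 kg/m³, cost = 35.27 $/kg
  material U: E = 31.52 GPa, ρ = 1886 kg/m³, cost = 7.100 $/kg
  material D: E = 386.3 GPa, ρ = 3886 kg/m³, cost = 29.80 $/kg
  material R: E = 64.20 GPa, ρ = 2210 kg/m³, cost = 5.700 $/kg
  material G: E = 116.0 GPa, ρ = 8730 kg/m³, cost = 6.370 $/kg
  material Q: E = 192.4 GPa, ρ = 7769 kg/m³, cost = 6.900 $/kg
  material R: M = 5.10 MN·m per $
  material Q: M = 3.59 MN·m per $
  material D: M = 3.34 MN·m per $
  material U: M = 2.35 MN·m per $
  material G: M = 2.09 MN·m per $
  material Y: M = 0.898 MN·m per $
The maximum is for material R.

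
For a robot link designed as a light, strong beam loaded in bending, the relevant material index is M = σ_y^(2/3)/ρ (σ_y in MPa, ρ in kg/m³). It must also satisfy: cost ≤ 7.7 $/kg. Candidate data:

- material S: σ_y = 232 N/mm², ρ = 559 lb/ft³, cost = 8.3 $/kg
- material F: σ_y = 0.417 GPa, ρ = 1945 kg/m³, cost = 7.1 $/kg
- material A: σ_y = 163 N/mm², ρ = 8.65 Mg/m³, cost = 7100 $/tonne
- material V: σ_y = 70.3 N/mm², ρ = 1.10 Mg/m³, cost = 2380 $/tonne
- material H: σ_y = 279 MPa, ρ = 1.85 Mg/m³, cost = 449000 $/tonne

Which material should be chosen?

material F

Screen on constraints: cost ≤ 7.7 $/kg. Survivors: material F, material A, material V.
After converting to SI:
  material F: σ_y = 417.0 MPa, ρ = 1945 kg/m³
  material A: σ_y = 163.0 MPa, ρ = 8650 kg/m³
  material V: σ_y = 70.30 MPa, ρ = 1100 kg/m³
  material F: M = 28.7×10⁻³
  material V: M = 15.5×10⁻³
  material A: M = 3.45×10⁻³
Material F has the largest M.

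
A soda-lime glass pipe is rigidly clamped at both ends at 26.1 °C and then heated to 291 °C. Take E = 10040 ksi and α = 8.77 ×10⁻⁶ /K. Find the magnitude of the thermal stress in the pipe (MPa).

161 MPa

E = 10040 ksi = 69.22 GPa.
ΔT = 264.9 K. Constrained thermal stress σ = E·α·ΔT = 69.22×10³ MPa × 8.77×10⁻⁶ × 264.9 = 161 MPa (compressive).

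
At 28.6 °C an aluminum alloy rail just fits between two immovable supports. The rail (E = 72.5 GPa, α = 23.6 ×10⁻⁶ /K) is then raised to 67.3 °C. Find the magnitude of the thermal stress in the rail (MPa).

66.2 MPa

ΔT = 38.70 K. Constrained thermal stress σ = E·α·ΔT = 72.50×10³ MPa × 23.6×10⁻⁶ × 38.70 = 66.2 MPa (compressive).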